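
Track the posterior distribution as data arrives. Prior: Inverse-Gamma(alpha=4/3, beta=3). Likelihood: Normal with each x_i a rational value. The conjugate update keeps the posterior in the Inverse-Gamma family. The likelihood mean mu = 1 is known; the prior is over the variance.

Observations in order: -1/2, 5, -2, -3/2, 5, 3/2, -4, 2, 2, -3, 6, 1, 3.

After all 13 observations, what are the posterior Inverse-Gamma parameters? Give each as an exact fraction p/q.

alpha=47/6, beta=511/8

obs 1: x=-1/2 → posterior Inverse-Gamma(11/6, 33/8)
obs 2: x=5 → posterior Inverse-Gamma(7/3, 97/8)
obs 3: x=-2 → posterior Inverse-Gamma(17/6, 133/8)
obs 4: x=-3/2 → posterior Inverse-Gamma(10/3, 79/4)
obs 5: x=5 → posterior Inverse-Gamma(23/6, 111/4)
obs 6: x=3/2 → posterior Inverse-Gamma(13/3, 223/8)
obs 7: x=-4 → posterior Inverse-Gamma(29/6, 323/8)
obs 8: x=2 → posterior Inverse-Gamma(16/3, 327/8)
obs 9: x=2 → posterior Inverse-Gamma(35/6, 331/8)
obs 10: x=-3 → posterior Inverse-Gamma(19/3, 395/8)
obs 11: x=6 → posterior Inverse-Gamma(41/6, 495/8)
obs 12: x=1 → posterior Inverse-Gamma(22/3, 495/8)
obs 13: x=3 → posterior Inverse-Gamma(47/6, 511/8)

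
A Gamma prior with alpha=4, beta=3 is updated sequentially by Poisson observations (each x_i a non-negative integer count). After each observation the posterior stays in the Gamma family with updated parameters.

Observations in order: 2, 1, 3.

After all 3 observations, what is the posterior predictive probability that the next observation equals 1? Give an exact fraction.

obs 1: x=2 → posterior Gamma(6, 4)
obs 2: x=1 → posterior Gamma(7, 5)
obs 3: x=3 → posterior Gamma(10, 6)

604661760/1977326743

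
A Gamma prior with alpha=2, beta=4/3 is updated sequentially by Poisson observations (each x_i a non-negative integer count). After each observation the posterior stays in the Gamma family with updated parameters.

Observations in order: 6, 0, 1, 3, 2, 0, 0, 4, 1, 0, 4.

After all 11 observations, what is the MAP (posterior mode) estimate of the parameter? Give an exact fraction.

obs 1: x=6 → posterior Gamma(8, 7/3)
obs 2: x=0 → posterior Gamma(8, 10/3)
obs 3: x=1 → posterior Gamma(9, 13/3)
obs 4: x=3 → posterior Gamma(12, 16/3)
obs 5: x=2 → posterior Gamma(14, 19/3)
obs 6: x=0 → posterior Gamma(14, 22/3)
obs 7: x=0 → posterior Gamma(14, 25/3)
obs 8: x=4 → posterior Gamma(18, 28/3)
obs 9: x=1 → posterior Gamma(19, 31/3)
obs 10: x=0 → posterior Gamma(19, 34/3)
obs 11: x=4 → posterior Gamma(23, 37/3)

66/37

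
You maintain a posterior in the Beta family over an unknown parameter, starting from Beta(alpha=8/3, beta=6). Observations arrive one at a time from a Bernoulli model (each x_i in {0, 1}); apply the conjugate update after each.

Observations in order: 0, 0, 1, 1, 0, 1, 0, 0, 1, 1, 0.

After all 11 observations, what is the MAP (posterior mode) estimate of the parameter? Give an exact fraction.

20/53

obs 1: x=0 → posterior Beta(8/3, 7)
obs 2: x=0 → posterior Beta(8/3, 8)
obs 3: x=1 → posterior Beta(11/3, 8)
obs 4: x=1 → posterior Beta(14/3, 8)
obs 5: x=0 → posterior Beta(14/3, 9)
obs 6: x=1 → posterior Beta(17/3, 9)
obs 7: x=0 → posterior Beta(17/3, 10)
obs 8: x=0 → posterior Beta(17/3, 11)
obs 9: x=1 → posterior Beta(20/3, 11)
obs 10: x=1 → posterior Beta(23/3, 11)
obs 11: x=0 → posterior Beta(23/3, 12)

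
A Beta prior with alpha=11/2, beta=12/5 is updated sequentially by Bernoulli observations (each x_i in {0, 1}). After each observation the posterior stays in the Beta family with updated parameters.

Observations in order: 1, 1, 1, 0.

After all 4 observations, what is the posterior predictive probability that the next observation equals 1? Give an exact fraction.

obs 1: x=1 → posterior Beta(13/2, 12/5)
obs 2: x=1 → posterior Beta(15/2, 12/5)
obs 3: x=1 → posterior Beta(17/2, 12/5)
obs 4: x=0 → posterior Beta(17/2, 17/5)

5/7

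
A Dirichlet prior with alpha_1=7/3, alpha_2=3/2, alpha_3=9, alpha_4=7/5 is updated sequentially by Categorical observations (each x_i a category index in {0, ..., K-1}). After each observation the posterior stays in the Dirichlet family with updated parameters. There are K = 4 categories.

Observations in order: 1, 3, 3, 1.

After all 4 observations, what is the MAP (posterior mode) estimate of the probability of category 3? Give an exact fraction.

obs 1: x=1 → posterior Dirichlet(7/3, 5/2, 9, 7/5)
obs 2: x=3 → posterior Dirichlet(7/3, 5/2, 9, 12/5)
obs 3: x=3 → posterior Dirichlet(7/3, 5/2, 9, 17/5)
obs 4: x=1 → posterior Dirichlet(7/3, 7/2, 9, 17/5)

72/427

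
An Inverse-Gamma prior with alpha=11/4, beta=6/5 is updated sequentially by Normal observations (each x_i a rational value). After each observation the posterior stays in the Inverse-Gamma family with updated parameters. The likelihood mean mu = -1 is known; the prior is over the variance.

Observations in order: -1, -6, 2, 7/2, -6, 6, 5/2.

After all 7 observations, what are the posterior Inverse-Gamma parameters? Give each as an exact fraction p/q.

alpha=25/4, beta=1429/20

obs 1: x=-1 → posterior Inverse-Gamma(13/4, 6/5)
obs 2: x=-6 → posterior Inverse-Gamma(15/4, 137/10)
obs 3: x=2 → posterior Inverse-Gamma(17/4, 91/5)
obs 4: x=7/2 → posterior Inverse-Gamma(19/4, 1133/40)
obs 5: x=-6 → posterior Inverse-Gamma(21/4, 1633/40)
obs 6: x=6 → posterior Inverse-Gamma(23/4, 2613/40)
obs 7: x=5/2 → posterior Inverse-Gamma(25/4, 1429/20)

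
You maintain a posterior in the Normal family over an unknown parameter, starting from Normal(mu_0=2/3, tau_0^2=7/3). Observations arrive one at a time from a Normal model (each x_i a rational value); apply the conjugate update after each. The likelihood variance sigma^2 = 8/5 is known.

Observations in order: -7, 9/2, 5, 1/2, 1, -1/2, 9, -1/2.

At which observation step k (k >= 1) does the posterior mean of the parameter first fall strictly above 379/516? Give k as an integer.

obs 1: x=-7 → posterior Normal(-229/59, 56/59)
obs 2: x=9/2 → posterior Normal(-143/188, 28/47)
obs 3: x=5 → posterior Normal(69/86, 56/129)
obs 4: x=1/2 → posterior Normal(121/164, 14/41)
obs 5: x=1 → posterior Normal(156/199, 56/199)
obs 6: x=-1/2 → posterior Normal(277/468, 28/117)
obs 7: x=9 → posterior Normal(907/538, 56/269)
obs 8: x=-1/2 → posterior Normal(109/76, 7/38)

k = 3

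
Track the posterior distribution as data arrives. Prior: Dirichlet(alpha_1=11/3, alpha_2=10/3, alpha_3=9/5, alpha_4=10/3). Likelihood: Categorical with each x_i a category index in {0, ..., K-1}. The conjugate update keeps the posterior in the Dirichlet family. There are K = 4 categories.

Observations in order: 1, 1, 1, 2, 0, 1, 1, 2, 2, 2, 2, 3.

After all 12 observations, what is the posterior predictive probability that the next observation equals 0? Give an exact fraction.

35/181

obs 1: x=1 → posterior Dirichlet(11/3, 13/3, 9/5, 10/3)
obs 2: x=1 → posterior Dirichlet(11/3, 16/3, 9/5, 10/3)
obs 3: x=1 → posterior Dirichlet(11/3, 19/3, 9/5, 10/3)
obs 4: x=2 → posterior Dirichlet(11/3, 19/3, 14/5, 10/3)
obs 5: x=0 → posterior Dirichlet(14/3, 19/3, 14/5, 10/3)
obs 6: x=1 → posterior Dirichlet(14/3, 22/3, 14/5, 10/3)
obs 7: x=1 → posterior Dirichlet(14/3, 25/3, 14/5, 10/3)
obs 8: x=2 → posterior Dirichlet(14/3, 25/3, 19/5, 10/3)
obs 9: x=2 → posterior Dirichlet(14/3, 25/3, 24/5, 10/3)
obs 10: x=2 → posterior Dirichlet(14/3, 25/3, 29/5, 10/3)
obs 11: x=2 → posterior Dirichlet(14/3, 25/3, 34/5, 10/3)
obs 12: x=3 → posterior Dirichlet(14/3, 25/3, 34/5, 13/3)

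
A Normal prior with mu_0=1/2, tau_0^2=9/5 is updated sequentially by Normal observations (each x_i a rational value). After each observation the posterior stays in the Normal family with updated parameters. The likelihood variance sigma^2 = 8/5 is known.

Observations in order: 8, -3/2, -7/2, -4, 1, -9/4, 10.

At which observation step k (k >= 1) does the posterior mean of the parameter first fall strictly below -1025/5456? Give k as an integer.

obs 1: x=8 → posterior Normal(76/17, 72/85)
obs 2: x=-3/2 → posterior Normal(125/52, 36/65)
obs 3: x=-7/2 → posterior Normal(31/35, 72/175)
obs 4: x=-4 → posterior Normal(-5/44, 18/55)
obs 5: x=1 → posterior Normal(4/53, 72/265)
obs 6: x=-9/4 → posterior Normal(-65/248, 36/155)
obs 7: x=10 → posterior Normal(295/284, 72/355)

k = 6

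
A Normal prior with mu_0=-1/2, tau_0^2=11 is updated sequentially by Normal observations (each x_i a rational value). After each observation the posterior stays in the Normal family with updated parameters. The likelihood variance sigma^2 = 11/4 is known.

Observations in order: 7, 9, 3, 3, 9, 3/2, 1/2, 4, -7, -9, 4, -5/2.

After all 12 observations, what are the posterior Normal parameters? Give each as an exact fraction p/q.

mu_0=179/98, tau_0^2=11/49

obs 1: x=7 → posterior Normal(11/2, 11/5)
obs 2: x=9 → posterior Normal(127/18, 11/9)
obs 3: x=3 → posterior Normal(151/26, 11/13)
obs 4: x=3 → posterior Normal(175/34, 11/17)
obs 5: x=9 → posterior Normal(247/42, 11/21)
obs 6: x=3/2 → posterior Normal(259/50, 11/25)
obs 7: x=1/2 → posterior Normal(263/58, 11/29)
obs 8: x=4 → posterior Normal(295/66, 1/3)
obs 9: x=-7 → posterior Normal(239/74, 11/37)
obs 10: x=-9 → posterior Normal(167/82, 11/41)
obs 11: x=4 → posterior Normal(199/90, 11/45)
obs 12: x=-5/2 → posterior Normal(179/98, 11/49)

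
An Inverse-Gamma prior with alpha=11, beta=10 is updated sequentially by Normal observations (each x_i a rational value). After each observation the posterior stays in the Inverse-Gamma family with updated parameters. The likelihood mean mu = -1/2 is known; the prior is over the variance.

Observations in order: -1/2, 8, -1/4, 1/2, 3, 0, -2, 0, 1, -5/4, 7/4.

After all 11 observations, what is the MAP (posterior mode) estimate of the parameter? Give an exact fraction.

1859/560

obs 1: x=-1/2 → posterior Inverse-Gamma(23/2, 10)
obs 2: x=8 → posterior Inverse-Gamma(12, 369/8)
obs 3: x=-1/4 → posterior Inverse-Gamma(25/2, 1477/32)
obs 4: x=1/2 → posterior Inverse-Gamma(13, 1493/32)
obs 5: x=3 → posterior Inverse-Gamma(27/2, 1689/32)
obs 6: x=0 → posterior Inverse-Gamma(14, 1693/32)
obs 7: x=-2 → posterior Inverse-Gamma(29/2, 1729/32)
obs 8: x=0 → posterior Inverse-Gamma(15, 1733/32)
obs 9: x=1 → posterior Inverse-Gamma(31/2, 1769/32)
obs 10: x=-5/4 → posterior Inverse-Gamma(16, 889/16)
obs 11: x=7/4 → posterior Inverse-Gamma(33/2, 1859/32)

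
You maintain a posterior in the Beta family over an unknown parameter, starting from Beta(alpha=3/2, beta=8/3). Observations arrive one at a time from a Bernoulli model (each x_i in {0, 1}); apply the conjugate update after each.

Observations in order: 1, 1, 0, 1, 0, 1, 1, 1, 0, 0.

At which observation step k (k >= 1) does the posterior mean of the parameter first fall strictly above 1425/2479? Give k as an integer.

k = 7

obs 1: x=1 → posterior Beta(5/2, 8/3)
obs 2: x=1 → posterior Beta(7/2, 8/3)
obs 3: x=0 → posterior Beta(7/2, 11/3)
obs 4: x=1 → posterior Beta(9/2, 11/3)
obs 5: x=0 → posterior Beta(9/2, 14/3)
obs 6: x=1 → posterior Beta(11/2, 14/3)
obs 7: x=1 → posterior Beta(13/2, 14/3)
obs 8: x=1 → posterior Beta(15/2, 14/3)
obs 9: x=0 → posterior Beta(15/2, 17/3)
obs 10: x=0 → posterior Beta(15/2, 20/3)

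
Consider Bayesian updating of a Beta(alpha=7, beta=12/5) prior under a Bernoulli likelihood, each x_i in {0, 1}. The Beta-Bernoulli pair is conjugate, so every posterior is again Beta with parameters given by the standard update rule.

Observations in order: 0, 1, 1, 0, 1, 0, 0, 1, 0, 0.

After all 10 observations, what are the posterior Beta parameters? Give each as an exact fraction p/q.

alpha=11, beta=42/5

obs 1: x=0 → posterior Beta(7, 17/5)
obs 2: x=1 → posterior Beta(8, 17/5)
obs 3: x=1 → posterior Beta(9, 17/5)
obs 4: x=0 → posterior Beta(9, 22/5)
obs 5: x=1 → posterior Beta(10, 22/5)
obs 6: x=0 → posterior Beta(10, 27/5)
obs 7: x=0 → posterior Beta(10, 32/5)
obs 8: x=1 → posterior Beta(11, 32/5)
obs 9: x=0 → posterior Beta(11, 37/5)
obs 10: x=0 → posterior Beta(11, 42/5)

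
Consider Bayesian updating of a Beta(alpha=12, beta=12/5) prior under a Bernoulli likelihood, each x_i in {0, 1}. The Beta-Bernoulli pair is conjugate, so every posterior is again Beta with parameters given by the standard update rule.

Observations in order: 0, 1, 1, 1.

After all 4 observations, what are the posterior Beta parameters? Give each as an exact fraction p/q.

alpha=15, beta=17/5

obs 1: x=0 → posterior Beta(12, 17/5)
obs 2: x=1 → posterior Beta(13, 17/5)
obs 3: x=1 → posterior Beta(14, 17/5)
obs 4: x=1 → posterior Beta(15, 17/5)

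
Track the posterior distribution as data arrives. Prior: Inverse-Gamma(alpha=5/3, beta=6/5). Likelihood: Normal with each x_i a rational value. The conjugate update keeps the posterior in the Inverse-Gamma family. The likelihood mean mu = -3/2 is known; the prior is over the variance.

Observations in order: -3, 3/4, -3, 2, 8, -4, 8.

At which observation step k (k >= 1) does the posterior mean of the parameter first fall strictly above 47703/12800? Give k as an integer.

obs 1: x=-3 → posterior Inverse-Gamma(13/6, 93/40)
obs 2: x=3/4 → posterior Inverse-Gamma(8/3, 777/160)
obs 3: x=-3 → posterior Inverse-Gamma(19/6, 957/160)
obs 4: x=2 → posterior Inverse-Gamma(11/3, 1937/160)
obs 5: x=8 → posterior Inverse-Gamma(25/6, 9157/160)
obs 6: x=-4 → posterior Inverse-Gamma(14/3, 9657/160)
obs 7: x=8 → posterior Inverse-Gamma(31/6, 16877/160)

k = 4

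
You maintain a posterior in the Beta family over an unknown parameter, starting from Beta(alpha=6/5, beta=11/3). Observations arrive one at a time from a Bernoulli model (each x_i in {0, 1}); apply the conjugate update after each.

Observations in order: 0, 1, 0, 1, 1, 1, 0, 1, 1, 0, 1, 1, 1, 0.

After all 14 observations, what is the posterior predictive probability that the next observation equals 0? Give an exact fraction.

130/283

obs 1: x=0 → posterior Beta(6/5, 14/3)
obs 2: x=1 → posterior Beta(11/5, 14/3)
obs 3: x=0 → posterior Beta(11/5, 17/3)
obs 4: x=1 → posterior Beta(16/5, 17/3)
obs 5: x=1 → posterior Beta(21/5, 17/3)
obs 6: x=1 → posterior Beta(26/5, 17/3)
obs 7: x=0 → posterior Beta(26/5, 20/3)
obs 8: x=1 → posterior Beta(31/5, 20/3)
obs 9: x=1 → posterior Beta(36/5, 20/3)
obs 10: x=0 → posterior Beta(36/5, 23/3)
obs 11: x=1 → posterior Beta(41/5, 23/3)
obs 12: x=1 → posterior Beta(46/5, 23/3)
obs 13: x=1 → posterior Beta(51/5, 23/3)
obs 14: x=0 → posterior Beta(51/5, 26/3)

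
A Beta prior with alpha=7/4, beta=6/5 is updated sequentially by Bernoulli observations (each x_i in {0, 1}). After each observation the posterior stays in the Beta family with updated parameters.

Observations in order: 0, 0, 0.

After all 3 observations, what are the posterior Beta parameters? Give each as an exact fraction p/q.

alpha=7/4, beta=21/5

obs 1: x=0 → posterior Beta(7/4, 11/5)
obs 2: x=0 → posterior Beta(7/4, 16/5)
obs 3: x=0 → posterior Beta(7/4, 21/5)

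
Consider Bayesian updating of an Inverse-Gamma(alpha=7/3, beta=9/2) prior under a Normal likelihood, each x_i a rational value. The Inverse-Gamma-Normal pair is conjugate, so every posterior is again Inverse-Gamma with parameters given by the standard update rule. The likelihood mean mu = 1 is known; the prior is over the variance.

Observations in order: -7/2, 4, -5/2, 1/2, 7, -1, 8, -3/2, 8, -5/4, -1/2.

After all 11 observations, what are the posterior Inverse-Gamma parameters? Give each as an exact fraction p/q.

alpha=47/6, beta=3237/32

obs 1: x=-7/2 → posterior Inverse-Gamma(17/6, 117/8)
obs 2: x=4 → posterior Inverse-Gamma(10/3, 153/8)
obs 3: x=-5/2 → posterior Inverse-Gamma(23/6, 101/4)
obs 4: x=1/2 → posterior Inverse-Gamma(13/3, 203/8)
obs 5: x=7 → posterior Inverse-Gamma(29/6, 347/8)
obs 6: x=-1 → posterior Inverse-Gamma(16/3, 363/8)
obs 7: x=8 → posterior Inverse-Gamma(35/6, 559/8)
obs 8: x=-3/2 → posterior Inverse-Gamma(19/3, 73)
obs 9: x=8 → posterior Inverse-Gamma(41/6, 195/2)
obs 10: x=-5/4 → posterior Inverse-Gamma(22/3, 3201/32)
obs 11: x=-1/2 → posterior Inverse-Gamma(47/6, 3237/32)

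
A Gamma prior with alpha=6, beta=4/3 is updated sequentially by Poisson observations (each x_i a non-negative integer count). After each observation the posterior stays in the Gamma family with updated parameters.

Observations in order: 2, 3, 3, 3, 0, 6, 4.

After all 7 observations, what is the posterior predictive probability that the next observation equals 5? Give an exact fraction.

obs 1: x=2 → posterior Gamma(8, 7/3)
obs 2: x=3 → posterior Gamma(11, 10/3)
obs 3: x=3 → posterior Gamma(14, 13/3)
obs 4: x=3 → posterior Gamma(17, 16/3)
obs 5: x=0 → posterior Gamma(17, 19/3)
obs 6: x=6 → posterior Gamma(23, 22/3)
obs 7: x=4 → posterior Gamma(27, 25/3)

327423588242226060174289159476757049560546875/2910442093528552339932786122471439307204722688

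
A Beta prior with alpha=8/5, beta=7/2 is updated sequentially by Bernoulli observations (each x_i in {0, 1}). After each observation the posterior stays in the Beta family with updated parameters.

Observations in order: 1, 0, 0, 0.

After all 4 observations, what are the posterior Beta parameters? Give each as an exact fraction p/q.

obs 1: x=1 → posterior Beta(13/5, 7/2)
obs 2: x=0 → posterior Beta(13/5, 9/2)
obs 3: x=0 → posterior Beta(13/5, 11/2)
obs 4: x=0 → posterior Beta(13/5, 13/2)

alpha=13/5, beta=13/2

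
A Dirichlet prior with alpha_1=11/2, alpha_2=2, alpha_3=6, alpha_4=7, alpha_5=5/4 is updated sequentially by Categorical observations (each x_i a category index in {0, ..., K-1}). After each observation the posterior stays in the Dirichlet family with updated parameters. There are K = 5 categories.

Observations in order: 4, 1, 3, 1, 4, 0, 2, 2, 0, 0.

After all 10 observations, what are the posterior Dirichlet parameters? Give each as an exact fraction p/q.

alpha_1=17/2, alpha_2=4, alpha_3=8, alpha_4=8, alpha_5=13/4

obs 1: x=4 → posterior Dirichlet(11/2, 2, 6, 7, 9/4)
obs 2: x=1 → posterior Dirichlet(11/2, 3, 6, 7, 9/4)
obs 3: x=3 → posterior Dirichlet(11/2, 3, 6, 8, 9/4)
obs 4: x=1 → posterior Dirichlet(11/2, 4, 6, 8, 9/4)
obs 5: x=4 → posterior Dirichlet(11/2, 4, 6, 8, 13/4)
obs 6: x=0 → posterior Dirichlet(13/2, 4, 6, 8, 13/4)
obs 7: x=2 → posterior Dirichlet(13/2, 4, 7, 8, 13/4)
obs 8: x=2 → posterior Dirichlet(13/2, 4, 8, 8, 13/4)
obs 9: x=0 → posterior Dirichlet(15/2, 4, 8, 8, 13/4)
obs 10: x=0 → posterior Dirichlet(17/2, 4, 8, 8, 13/4)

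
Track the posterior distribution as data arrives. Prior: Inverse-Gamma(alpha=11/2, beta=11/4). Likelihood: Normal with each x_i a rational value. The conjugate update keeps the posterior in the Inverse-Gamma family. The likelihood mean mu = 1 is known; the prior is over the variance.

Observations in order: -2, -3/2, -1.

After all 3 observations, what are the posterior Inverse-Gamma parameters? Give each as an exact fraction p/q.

obs 1: x=-2 → posterior Inverse-Gamma(6, 29/4)
obs 2: x=-3/2 → posterior Inverse-Gamma(13/2, 83/8)
obs 3: x=-1 → posterior Inverse-Gamma(7, 99/8)

alpha=7, beta=99/8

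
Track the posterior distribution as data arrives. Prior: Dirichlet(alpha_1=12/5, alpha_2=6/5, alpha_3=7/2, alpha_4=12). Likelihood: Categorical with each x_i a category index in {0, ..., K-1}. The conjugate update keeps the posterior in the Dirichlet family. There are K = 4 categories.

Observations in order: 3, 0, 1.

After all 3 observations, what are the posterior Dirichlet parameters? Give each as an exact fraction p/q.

obs 1: x=3 → posterior Dirichlet(12/5, 6/5, 7/2, 13)
obs 2: x=0 → posterior Dirichlet(17/5, 6/5, 7/2, 13)
obs 3: x=1 → posterior Dirichlet(17/5, 11/5, 7/2, 13)

alpha_1=17/5, alpha_2=11/5, alpha_3=7/2, alpha_4=13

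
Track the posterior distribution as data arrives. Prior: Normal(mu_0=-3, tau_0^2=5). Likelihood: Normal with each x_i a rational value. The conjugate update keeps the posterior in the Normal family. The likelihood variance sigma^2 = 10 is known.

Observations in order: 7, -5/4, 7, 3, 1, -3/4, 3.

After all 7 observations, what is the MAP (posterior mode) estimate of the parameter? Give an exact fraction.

13/9

obs 1: x=7 → posterior Normal(1/3, 10/3)
obs 2: x=-5/4 → posterior Normal(-1/16, 5/2)
obs 3: x=7 → posterior Normal(27/20, 2)
obs 4: x=3 → posterior Normal(13/8, 5/3)
obs 5: x=1 → posterior Normal(43/28, 10/7)
obs 6: x=-3/4 → posterior Normal(5/4, 5/4)
obs 7: x=3 → posterior Normal(13/9, 10/9)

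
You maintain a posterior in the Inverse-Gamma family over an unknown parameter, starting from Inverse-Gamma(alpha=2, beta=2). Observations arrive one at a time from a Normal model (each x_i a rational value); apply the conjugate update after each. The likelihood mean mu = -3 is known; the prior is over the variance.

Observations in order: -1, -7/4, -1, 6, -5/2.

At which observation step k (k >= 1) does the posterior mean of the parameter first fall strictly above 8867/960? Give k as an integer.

k = 4

obs 1: x=-1 → posterior Inverse-Gamma(5/2, 4)
obs 2: x=-7/4 → posterior Inverse-Gamma(3, 153/32)
obs 3: x=-1 → posterior Inverse-Gamma(7/2, 217/32)
obs 4: x=6 → posterior Inverse-Gamma(4, 1513/32)
obs 5: x=-5/2 → posterior Inverse-Gamma(9/2, 1517/32)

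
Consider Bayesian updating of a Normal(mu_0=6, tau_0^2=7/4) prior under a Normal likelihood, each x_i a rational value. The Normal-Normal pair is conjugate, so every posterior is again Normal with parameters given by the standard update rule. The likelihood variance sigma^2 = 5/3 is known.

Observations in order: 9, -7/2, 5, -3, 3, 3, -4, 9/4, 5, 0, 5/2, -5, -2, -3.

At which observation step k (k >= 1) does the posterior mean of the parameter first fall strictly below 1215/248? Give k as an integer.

k = 2

obs 1: x=9 → posterior Normal(309/41, 35/41)
obs 2: x=-7/2 → posterior Normal(471/124, 35/62)
obs 3: x=5 → posterior Normal(681/166, 35/83)
obs 4: x=-3 → posterior Normal(555/208, 35/104)
obs 5: x=3 → posterior Normal(681/250, 7/25)
obs 6: x=3 → posterior Normal(807/292, 35/146)
obs 7: x=-4 → posterior Normal(639/334, 35/167)
obs 8: x=9/4 → posterior Normal(1467/752, 35/188)
obs 9: x=5 → posterior Normal(1887/836, 35/209)
obs 10: x=0 → posterior Normal(1887/920, 7/46)
obs 11: x=5/2 → posterior Normal(2097/1004, 35/251)
obs 12: x=-5 → posterior Normal(1677/1088, 35/272)
obs 13: x=-2 → posterior Normal(1509/1172, 35/293)
obs 14: x=-3 → posterior Normal(1257/1256, 35/314)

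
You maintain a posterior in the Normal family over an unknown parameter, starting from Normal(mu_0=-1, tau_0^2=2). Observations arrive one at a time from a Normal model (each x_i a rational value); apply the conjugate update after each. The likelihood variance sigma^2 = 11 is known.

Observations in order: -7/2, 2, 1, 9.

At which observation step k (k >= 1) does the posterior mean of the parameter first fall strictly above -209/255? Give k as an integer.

obs 1: x=-7/2 → posterior Normal(-18/13, 22/13)
obs 2: x=2 → posterior Normal(-14/15, 22/15)
obs 3: x=1 → posterior Normal(-12/17, 22/17)
obs 4: x=9 → posterior Normal(6/19, 22/19)

k = 3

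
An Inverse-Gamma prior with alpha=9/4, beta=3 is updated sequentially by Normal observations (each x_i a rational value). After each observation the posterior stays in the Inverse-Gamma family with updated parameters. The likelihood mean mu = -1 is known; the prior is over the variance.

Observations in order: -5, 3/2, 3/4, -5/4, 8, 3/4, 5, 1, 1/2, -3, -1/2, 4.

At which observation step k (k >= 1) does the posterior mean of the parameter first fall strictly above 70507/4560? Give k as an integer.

obs 1: x=-5 → posterior Inverse-Gamma(11/4, 11)
obs 2: x=3/2 → posterior Inverse-Gamma(13/4, 113/8)
obs 3: x=3/4 → posterior Inverse-Gamma(15/4, 501/32)
obs 4: x=-5/4 → posterior Inverse-Gamma(17/4, 251/16)
obs 5: x=8 → posterior Inverse-Gamma(19/4, 899/16)
obs 6: x=3/4 → posterior Inverse-Gamma(21/4, 1847/32)
obs 7: x=5 → posterior Inverse-Gamma(23/4, 2423/32)
obs 8: x=1 → posterior Inverse-Gamma(25/4, 2487/32)
obs 9: x=1/2 → posterior Inverse-Gamma(27/4, 2523/32)
obs 10: x=-3 → posterior Inverse-Gamma(29/4, 2587/32)
obs 11: x=-1/2 → posterior Inverse-Gamma(31/4, 2591/32)
obs 12: x=4 → posterior Inverse-Gamma(33/4, 2991/32)

k = 7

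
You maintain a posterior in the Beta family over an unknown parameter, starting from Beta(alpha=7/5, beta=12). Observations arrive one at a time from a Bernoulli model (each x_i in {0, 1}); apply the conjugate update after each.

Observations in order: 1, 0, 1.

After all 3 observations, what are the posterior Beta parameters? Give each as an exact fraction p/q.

alpha=17/5, beta=13

obs 1: x=1 → posterior Beta(12/5, 12)
obs 2: x=0 → posterior Beta(12/5, 13)
obs 3: x=1 → posterior Beta(17/5, 13)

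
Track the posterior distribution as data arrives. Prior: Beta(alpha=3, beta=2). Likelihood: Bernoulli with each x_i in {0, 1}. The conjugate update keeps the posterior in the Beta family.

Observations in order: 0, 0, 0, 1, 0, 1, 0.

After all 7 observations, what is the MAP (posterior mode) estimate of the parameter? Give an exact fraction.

2/5

obs 1: x=0 → posterior Beta(3, 3)
obs 2: x=0 → posterior Beta(3, 4)
obs 3: x=0 → posterior Beta(3, 5)
obs 4: x=1 → posterior Beta(4, 5)
obs 5: x=0 → posterior Beta(4, 6)
obs 6: x=1 → posterior Beta(5, 6)
obs 7: x=0 → posterior Beta(5, 7)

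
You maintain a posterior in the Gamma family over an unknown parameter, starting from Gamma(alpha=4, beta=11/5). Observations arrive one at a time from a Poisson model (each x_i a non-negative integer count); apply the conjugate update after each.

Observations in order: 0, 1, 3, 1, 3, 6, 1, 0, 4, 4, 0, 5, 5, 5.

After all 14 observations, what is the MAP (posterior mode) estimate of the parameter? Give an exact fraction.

obs 1: x=0 → posterior Gamma(4, 16/5)
obs 2: x=1 → posterior Gamma(5, 21/5)
obs 3: x=3 → posterior Gamma(8, 26/5)
obs 4: x=1 → posterior Gamma(9, 31/5)
obs 5: x=3 → posterior Gamma(12, 36/5)
obs 6: x=6 → posterior Gamma(18, 41/5)
obs 7: x=1 → posterior Gamma(19, 46/5)
obs 8: x=0 → posterior Gamma(19, 51/5)
obs 9: x=4 → posterior Gamma(23, 56/5)
obs 10: x=4 → posterior Gamma(27, 61/5)
obs 11: x=0 → posterior Gamma(27, 66/5)
obs 12: x=5 → posterior Gamma(32, 71/5)
obs 13: x=5 → posterior Gamma(37, 76/5)
obs 14: x=5 → posterior Gamma(42, 81/5)

205/81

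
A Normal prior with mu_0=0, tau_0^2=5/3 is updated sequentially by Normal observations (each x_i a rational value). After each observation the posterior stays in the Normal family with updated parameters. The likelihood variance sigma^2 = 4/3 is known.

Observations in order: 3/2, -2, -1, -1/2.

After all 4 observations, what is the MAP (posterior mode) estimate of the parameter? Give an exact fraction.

obs 1: x=3/2 → posterior Normal(5/6, 20/27)
obs 2: x=-2 → posterior Normal(-5/28, 10/21)
obs 3: x=-1 → posterior Normal(-15/38, 20/57)
obs 4: x=-1/2 → posterior Normal(-5/12, 5/18)

-5/12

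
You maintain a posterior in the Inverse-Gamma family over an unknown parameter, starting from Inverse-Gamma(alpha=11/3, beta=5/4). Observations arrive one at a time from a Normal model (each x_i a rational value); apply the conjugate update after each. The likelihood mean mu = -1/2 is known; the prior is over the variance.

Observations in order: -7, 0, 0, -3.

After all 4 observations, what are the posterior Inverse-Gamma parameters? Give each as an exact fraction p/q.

alpha=17/3, beta=103/4

obs 1: x=-7 → posterior Inverse-Gamma(25/6, 179/8)
obs 2: x=0 → posterior Inverse-Gamma(14/3, 45/2)
obs 3: x=0 → posterior Inverse-Gamma(31/6, 181/8)
obs 4: x=-3 → posterior Inverse-Gamma(17/3, 103/4)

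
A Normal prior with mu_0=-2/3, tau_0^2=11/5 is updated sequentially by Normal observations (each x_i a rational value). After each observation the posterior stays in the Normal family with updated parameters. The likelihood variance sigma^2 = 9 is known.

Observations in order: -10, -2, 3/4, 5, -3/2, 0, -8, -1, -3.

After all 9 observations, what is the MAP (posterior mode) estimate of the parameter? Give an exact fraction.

-989/576

obs 1: x=-10 → posterior Normal(-5/2, 99/56)
obs 2: x=-2 → posterior Normal(-162/67, 99/67)
obs 3: x=3/4 → posterior Normal(-205/104, 33/26)
obs 4: x=5 → posterior Normal(-395/356, 99/89)
obs 5: x=-3/2 → posterior Normal(-461/400, 99/100)
obs 6: x=0 → posterior Normal(-461/444, 33/37)
obs 7: x=-8 → posterior Normal(-813/488, 99/122)
obs 8: x=-1 → posterior Normal(-857/532, 99/133)
obs 9: x=-3 → posterior Normal(-989/576, 11/16)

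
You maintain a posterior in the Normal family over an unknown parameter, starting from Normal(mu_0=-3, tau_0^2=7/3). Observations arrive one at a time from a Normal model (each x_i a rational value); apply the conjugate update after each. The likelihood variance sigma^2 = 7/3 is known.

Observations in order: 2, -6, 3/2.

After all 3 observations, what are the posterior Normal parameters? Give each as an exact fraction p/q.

obs 1: x=2 → posterior Normal(-1/2, 7/6)
obs 2: x=-6 → posterior Normal(-7/3, 7/9)
obs 3: x=3/2 → posterior Normal(-11/8, 7/12)

mu_0=-11/8, tau_0^2=7/12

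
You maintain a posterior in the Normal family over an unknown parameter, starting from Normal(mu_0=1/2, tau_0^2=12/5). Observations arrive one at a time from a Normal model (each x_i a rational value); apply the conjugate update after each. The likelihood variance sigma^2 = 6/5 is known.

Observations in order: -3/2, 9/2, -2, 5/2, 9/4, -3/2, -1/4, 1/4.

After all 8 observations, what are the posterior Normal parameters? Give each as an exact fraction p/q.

mu_0=9/17, tau_0^2=12/85

obs 1: x=-3/2 → posterior Normal(-5/6, 4/5)
obs 2: x=9/2 → posterior Normal(13/10, 12/25)
obs 3: x=-2 → posterior Normal(5/14, 12/35)
obs 4: x=5/2 → posterior Normal(5/6, 4/15)
obs 5: x=9/4 → posterior Normal(12/11, 12/55)
obs 6: x=-3/2 → posterior Normal(9/13, 12/65)
obs 7: x=-1/4 → posterior Normal(17/30, 4/25)
obs 8: x=1/4 → posterior Normal(9/17, 12/85)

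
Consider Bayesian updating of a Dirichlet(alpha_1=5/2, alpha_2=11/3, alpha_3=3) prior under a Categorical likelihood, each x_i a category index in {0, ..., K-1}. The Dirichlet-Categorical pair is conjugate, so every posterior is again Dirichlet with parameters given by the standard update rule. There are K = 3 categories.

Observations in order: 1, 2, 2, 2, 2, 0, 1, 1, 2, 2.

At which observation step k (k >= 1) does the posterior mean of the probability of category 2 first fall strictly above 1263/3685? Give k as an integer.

k = 2

obs 1: x=1 → posterior Dirichlet(5/2, 14/3, 3)
obs 2: x=2 → posterior Dirichlet(5/2, 14/3, 4)
obs 3: x=2 → posterior Dirichlet(5/2, 14/3, 5)
obs 4: x=2 → posterior Dirichlet(5/2, 14/3, 6)
obs 5: x=2 → posterior Dirichlet(5/2, 14/3, 7)
obs 6: x=0 → posterior Dirichlet(7/2, 14/3, 7)
obs 7: x=1 → posterior Dirichlet(7/2, 17/3, 7)
obs 8: x=1 → posterior Dirichlet(7/2, 20/3, 7)
obs 9: x=2 → posterior Dirichlet(7/2, 20/3, 8)
obs 10: x=2 → posterior Dirichlet(7/2, 20/3, 9)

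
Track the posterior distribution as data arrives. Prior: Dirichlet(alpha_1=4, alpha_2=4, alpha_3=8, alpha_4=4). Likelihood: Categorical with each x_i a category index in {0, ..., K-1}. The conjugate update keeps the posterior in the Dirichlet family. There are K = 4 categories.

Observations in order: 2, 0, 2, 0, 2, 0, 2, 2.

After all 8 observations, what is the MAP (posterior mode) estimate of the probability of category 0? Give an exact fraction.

1/4

obs 1: x=2 → posterior Dirichlet(4, 4, 9, 4)
obs 2: x=0 → posterior Dirichlet(5, 4, 9, 4)
obs 3: x=2 → posterior Dirichlet(5, 4, 10, 4)
obs 4: x=0 → posterior Dirichlet(6, 4, 10, 4)
obs 5: x=2 → posterior Dirichlet(6, 4, 11, 4)
obs 6: x=0 → posterior Dirichlet(7, 4, 11, 4)
obs 7: x=2 → posterior Dirichlet(7, 4, 12, 4)
obs 8: x=2 → posterior Dirichlet(7, 4, 13, 4)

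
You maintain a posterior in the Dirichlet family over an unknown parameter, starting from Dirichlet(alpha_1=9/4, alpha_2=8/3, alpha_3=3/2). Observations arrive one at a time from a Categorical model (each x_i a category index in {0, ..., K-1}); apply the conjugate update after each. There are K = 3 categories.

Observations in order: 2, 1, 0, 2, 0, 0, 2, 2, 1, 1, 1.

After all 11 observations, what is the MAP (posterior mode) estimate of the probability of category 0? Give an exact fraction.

obs 1: x=2 → posterior Dirichlet(9/4, 8/3, 5/2)
obs 2: x=1 → posterior Dirichlet(9/4, 11/3, 5/2)
obs 3: x=0 → posterior Dirichlet(13/4, 11/3, 5/2)
obs 4: x=2 → posterior Dirichlet(13/4, 11/3, 7/2)
obs 5: x=0 → posterior Dirichlet(17/4, 11/3, 7/2)
obs 6: x=0 → posterior Dirichlet(21/4, 11/3, 7/2)
obs 7: x=2 → posterior Dirichlet(21/4, 11/3, 9/2)
obs 8: x=2 → posterior Dirichlet(21/4, 11/3, 11/2)
obs 9: x=1 → posterior Dirichlet(21/4, 14/3, 11/2)
obs 10: x=1 → posterior Dirichlet(21/4, 17/3, 11/2)
obs 11: x=1 → posterior Dirichlet(21/4, 20/3, 11/2)

51/173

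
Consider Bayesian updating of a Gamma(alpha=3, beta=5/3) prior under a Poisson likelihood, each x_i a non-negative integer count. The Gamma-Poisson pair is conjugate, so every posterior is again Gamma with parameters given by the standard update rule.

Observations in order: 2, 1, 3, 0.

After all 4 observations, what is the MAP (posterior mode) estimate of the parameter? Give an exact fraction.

obs 1: x=2 → posterior Gamma(5, 8/3)
obs 2: x=1 → posterior Gamma(6, 11/3)
obs 3: x=3 → posterior Gamma(9, 14/3)
obs 4: x=0 → posterior Gamma(9, 17/3)

24/17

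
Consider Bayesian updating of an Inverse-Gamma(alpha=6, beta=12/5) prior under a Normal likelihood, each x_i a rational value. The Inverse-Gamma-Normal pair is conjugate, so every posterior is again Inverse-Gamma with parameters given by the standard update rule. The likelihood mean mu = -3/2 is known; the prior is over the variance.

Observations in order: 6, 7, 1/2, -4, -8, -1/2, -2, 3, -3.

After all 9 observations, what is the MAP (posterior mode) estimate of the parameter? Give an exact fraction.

4191/460

obs 1: x=6 → posterior Inverse-Gamma(13/2, 1221/40)
obs 2: x=7 → posterior Inverse-Gamma(7, 1333/20)
obs 3: x=1/2 → posterior Inverse-Gamma(15/2, 1373/20)
obs 4: x=-4 → posterior Inverse-Gamma(8, 2871/40)
obs 5: x=-8 → posterior Inverse-Gamma(17/2, 929/10)
obs 6: x=-1/2 → posterior Inverse-Gamma(9, 467/5)
obs 7: x=-2 → posterior Inverse-Gamma(19/2, 3741/40)
obs 8: x=3 → posterior Inverse-Gamma(10, 2073/20)
obs 9: x=-3 → posterior Inverse-Gamma(21/2, 4191/40)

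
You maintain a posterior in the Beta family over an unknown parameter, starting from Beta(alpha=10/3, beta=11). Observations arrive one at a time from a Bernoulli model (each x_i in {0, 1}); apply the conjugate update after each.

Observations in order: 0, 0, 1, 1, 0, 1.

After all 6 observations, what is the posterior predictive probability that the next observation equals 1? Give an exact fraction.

19/61

obs 1: x=0 → posterior Beta(10/3, 12)
obs 2: x=0 → posterior Beta(10/3, 13)
obs 3: x=1 → posterior Beta(13/3, 13)
obs 4: x=1 → posterior Beta(16/3, 13)
obs 5: x=0 → posterior Beta(16/3, 14)
obs 6: x=1 → posterior Beta(19/3, 14)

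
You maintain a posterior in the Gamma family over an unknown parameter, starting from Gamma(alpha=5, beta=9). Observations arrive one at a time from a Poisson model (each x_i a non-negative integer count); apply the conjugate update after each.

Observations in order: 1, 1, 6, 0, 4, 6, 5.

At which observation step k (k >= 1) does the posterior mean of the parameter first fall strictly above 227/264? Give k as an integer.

k = 3

obs 1: x=1 → posterior Gamma(6, 10)
obs 2: x=1 → posterior Gamma(7, 11)
obs 3: x=6 → posterior Gamma(13, 12)
obs 4: x=0 → posterior Gamma(13, 13)
obs 5: x=4 → posterior Gamma(17, 14)
obs 6: x=6 → posterior Gamma(23, 15)
obs 7: x=5 → posterior Gamma(28, 16)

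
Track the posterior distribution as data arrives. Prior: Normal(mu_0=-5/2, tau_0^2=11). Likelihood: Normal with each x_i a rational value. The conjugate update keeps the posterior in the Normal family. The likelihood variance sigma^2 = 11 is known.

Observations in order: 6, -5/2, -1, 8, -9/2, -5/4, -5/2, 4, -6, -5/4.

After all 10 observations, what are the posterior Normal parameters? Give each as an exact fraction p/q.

obs 1: x=6 → posterior Normal(7/4, 11/2)
obs 2: x=-5/2 → posterior Normal(1/3, 11/3)
obs 3: x=-1 → posterior Normal(0, 11/4)
obs 4: x=8 → posterior Normal(8/5, 11/5)
obs 5: x=-9/2 → posterior Normal(7/12, 11/6)
obs 6: x=-5/4 → posterior Normal(9/28, 11/7)
obs 7: x=-5/2 → posterior Normal(-1/32, 11/8)
obs 8: x=4 → posterior Normal(5/12, 11/9)
obs 9: x=-6 → posterior Normal(-9/40, 11/10)
obs 10: x=-5/4 → posterior Normal(-7/22, 1)

mu_0=-7/22, tau_0^2=1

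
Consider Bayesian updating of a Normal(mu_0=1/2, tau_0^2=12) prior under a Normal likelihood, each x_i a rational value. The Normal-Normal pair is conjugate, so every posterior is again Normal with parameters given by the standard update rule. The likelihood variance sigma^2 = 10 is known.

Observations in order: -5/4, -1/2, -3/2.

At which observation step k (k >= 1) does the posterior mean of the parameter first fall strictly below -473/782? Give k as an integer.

k = 3

obs 1: x=-5/4 → posterior Normal(-5/11, 60/11)
obs 2: x=-1/2 → posterior Normal(-8/17, 60/17)
obs 3: x=-3/2 → posterior Normal(-17/23, 60/23)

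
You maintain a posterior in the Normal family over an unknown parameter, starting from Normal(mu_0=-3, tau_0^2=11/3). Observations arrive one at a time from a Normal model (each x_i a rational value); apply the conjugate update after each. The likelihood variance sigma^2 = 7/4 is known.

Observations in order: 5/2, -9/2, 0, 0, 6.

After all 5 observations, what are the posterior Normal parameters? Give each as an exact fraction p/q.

obs 1: x=5/2 → posterior Normal(47/65, 77/65)
obs 2: x=-9/2 → posterior Normal(-151/109, 77/109)
obs 3: x=0 → posterior Normal(-151/153, 77/153)
obs 4: x=0 → posterior Normal(-151/197, 77/197)
obs 5: x=6 → posterior Normal(113/241, 77/241)

mu_0=113/241, tau_0^2=77/241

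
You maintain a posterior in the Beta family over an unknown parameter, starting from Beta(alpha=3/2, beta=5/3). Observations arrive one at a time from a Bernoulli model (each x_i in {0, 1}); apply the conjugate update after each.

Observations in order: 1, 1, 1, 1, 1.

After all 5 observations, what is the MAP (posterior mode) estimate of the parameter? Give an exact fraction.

33/37

obs 1: x=1 → posterior Beta(5/2, 5/3)
obs 2: x=1 → posterior Beta(7/2, 5/3)
obs 3: x=1 → posterior Beta(9/2, 5/3)
obs 4: x=1 → posterior Beta(11/2, 5/3)
obs 5: x=1 → posterior Beta(13/2, 5/3)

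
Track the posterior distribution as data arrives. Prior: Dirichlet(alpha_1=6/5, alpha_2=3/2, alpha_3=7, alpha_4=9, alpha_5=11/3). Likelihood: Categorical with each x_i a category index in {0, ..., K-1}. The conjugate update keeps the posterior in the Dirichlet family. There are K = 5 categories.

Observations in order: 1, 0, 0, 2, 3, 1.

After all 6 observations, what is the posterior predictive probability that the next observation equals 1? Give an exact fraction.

obs 1: x=1 → posterior Dirichlet(6/5, 5/2, 7, 9, 11/3)
obs 2: x=0 → posterior Dirichlet(11/5, 5/2, 7, 9, 11/3)
obs 3: x=0 → posterior Dirichlet(16/5, 5/2, 7, 9, 11/3)
obs 4: x=2 → posterior Dirichlet(16/5, 5/2, 8, 9, 11/3)
obs 5: x=3 → posterior Dirichlet(16/5, 5/2, 8, 10, 11/3)
obs 6: x=1 → posterior Dirichlet(16/5, 7/2, 8, 10, 11/3)

105/851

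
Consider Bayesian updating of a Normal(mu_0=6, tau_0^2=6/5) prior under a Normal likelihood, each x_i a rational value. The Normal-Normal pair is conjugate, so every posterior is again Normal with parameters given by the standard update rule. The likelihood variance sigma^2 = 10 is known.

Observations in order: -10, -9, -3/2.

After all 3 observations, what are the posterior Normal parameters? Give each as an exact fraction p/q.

obs 1: x=-10 → posterior Normal(30/7, 15/14)
obs 2: x=-9 → posterior Normal(3, 30/31)
obs 3: x=-3/2 → posterior Normal(177/68, 15/17)

mu_0=177/68, tau_0^2=15/17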